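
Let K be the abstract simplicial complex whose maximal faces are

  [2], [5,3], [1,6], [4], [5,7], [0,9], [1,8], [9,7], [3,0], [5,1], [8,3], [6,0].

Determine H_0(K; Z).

H_0 = Z^3.

Order the vertices as 0 < 1 < 2 < 3 < 4 < 5 < 6 < 7 < 8 < 9. Listing each simplex with vertices in this order, K has dimension 1 with simplices:

  0-simplices (10): [0], [1], [2], [3], [4], [5], [6], [7], [8], [9]
  1-simplices (10): [0,3], [0,6], [0,9], [1,5], [1,6], [1,8], [3,5], [3,8], [5,7], [7,9]

Hence C_0 ≅ Z^10, C_1 ≅ Z^10.

The boundary map ∂_1: C_1 → C_0 is given by ∂[p,q] = [q] − [p]. For instance
  ∂[0,3] = [3] − [0].
As a 10×10 matrix over Z this has rank 7, with invariant factors (1,1,1,1,1,1,1).

Computing H_k = (kernel of ∂_k) / (image of ∂_{k+1}):

  H_0: rank C_0 − rank ∂_1 = 10 − 7 = 3, and the invariant factors of ∂_1 are all 1, so H_0 = Z^3.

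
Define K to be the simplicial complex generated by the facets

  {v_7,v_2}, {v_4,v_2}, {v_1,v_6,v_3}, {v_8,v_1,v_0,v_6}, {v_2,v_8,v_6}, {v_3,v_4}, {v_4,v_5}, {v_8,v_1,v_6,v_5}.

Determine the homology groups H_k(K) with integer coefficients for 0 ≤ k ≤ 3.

H_0 ≅ Z,  H_1 ≅ Z^2,  H_2 = 0,  H_3 = 0.

Take the total order v_0 < v_1 < v_2 < v_3 < v_4 < v_5 < v_6 < v_7 < v_8 on the vertex set. Then K (dimension 3) consists of the simplices:

  0-simplices (9): [v_0], [v_1], [v_2], [v_3], [v_4], [v_5], [v_6], [v_7], [v_8]
  1-simplices (17): (17 of them)
  2-simplices (9): [v_0,v_1,v_6], [v_0,v_1,v_8], [v_0,v_6,v_8], [v_1,v_3,v_6], [v_1,v_5,v_6], [v_1,v_5,v_8], [v_1,v_6,v_8], [v_2,v_6,v_8], [v_5,v_6,v_8]
  3-simplices (2): [v_0,v_1,v_6,v_8], [v_1,v_5,v_6,v_8]

so the chain groups are C_0 ≅ Z^9, C_1 ≅ Z^17, C_2 ≅ Z^9, C_3 ≅ Z^2.

The boundary map ∂_1: C_1 → C_0 is given by ∂[p,q] = [q] − [p]. For instance
  ∂[v_0,v_8] = [v_8] − [v_0].
This gives a 9×17 integer matrix of rank 8; reducing to Smith normal form yields diagonal entries (1,1,1,1,1,1,1,1).

∂_2: C_2 → C_1 maps a triangle to the signed sum of its edges. For instance
  ∂[v_0,v_1,v_6] = [v_1,v_6] − [v_0,v_6] + [v_0,v_1],
  ∂[v_1,v_5,v_8] = [v_5,v_8] − [v_1,v_8] + [v_1,v_5].
This gives a 17×9 integer matrix of rank 7; reducing to Smith normal form yields diagonal entries (1,1,1,1,1,1,1).

Boundary ∂_3: C_3 → C_2 sends each 3-simplex σ to the alternating sum Σ_i (−1)^i (σ with its i-th vertex removed). For instance
  ∂[v_0,v_1,v_6,v_8] = [v_1,v_6,v_8] − [v_0,v_6,v_8] + [v_0,v_1,v_8] − [v_0,v_1,v_6],
  ∂[v_1,v_5,v_6,v_8] = [v_5,v_6,v_8] − [v_1,v_6,v_8] + [v_1,v_5,v_8] − [v_1,v_5,v_6].
As a 9×2 matrix over Z this has rank 2, with invariant factors (1,1).

Reading off H_k = ker ∂_k / im ∂_{k+1}:

  H_0: rank C_0 − rank ∂_1 = 9 − 8 = 1, and the invariant factors of ∂_1 are all 1, so H_0 ≅ Z.
  H_1: rank ker ∂_1 − rank ∂_2 = (17 − 8) − 7 = 2, and the invariant factors of ∂_2 are all 1, so H_1 ≅ Z^2.
  H_2: rank ker ∂_2 − rank ∂_3 = (9 − 7) − 2 = 0, and the invariant factors of ∂_3 are all 1, so H_2 ≅ 0.
  H_3: rank ker ∂_3 − rank ∂_4 = (2 − 2) − 0 = 0, and there is no ∂_4, so H_3 ≅ 0.

As a check, the Euler characteristic is 9 − 17 + 9 − 2 = -1, which agrees with 1 − 2 + 0 − 0 = -1.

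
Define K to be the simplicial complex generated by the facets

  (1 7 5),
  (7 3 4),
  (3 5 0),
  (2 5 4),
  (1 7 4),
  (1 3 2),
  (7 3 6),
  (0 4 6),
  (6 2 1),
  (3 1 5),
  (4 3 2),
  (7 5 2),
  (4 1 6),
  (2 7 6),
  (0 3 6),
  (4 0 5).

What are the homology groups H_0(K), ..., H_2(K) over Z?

K has 8 vertices, 24 edges, 16 triangles.
rank ∂_0 = 0, rank ∂_1 = 7 ⇒ b_0 = 8 − 0 − 7 = 1; all invariant factors of ∂_1 are 1 so no torsion. So H_0 = Z.
rank ∂_1 = 7, rank ∂_2 = 15 ⇒ b_1 = 24 − 7 − 15 = 2; all invariant factors of ∂_2 are 1 so no torsion. So H_1 = Z^2.
rank ∂_2 = 15, rank ∂_3 = 0 ⇒ b_2 = 16 − 15 − 0 = 1. So H_2 = Z.

H_0 ≅ Z,  H_1 ≅ Z^2,  H_2 ≅ Z.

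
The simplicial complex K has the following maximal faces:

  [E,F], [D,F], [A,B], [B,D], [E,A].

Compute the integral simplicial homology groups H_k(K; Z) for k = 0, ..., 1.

H_0 = Z,  H_1 = Z.

Order the vertices as A < B < D < E < F. Listing each simplex with vertices in this order, K has dimension 1 with simplices:

  0-simplices (5): A, B, D, E, F
  1-simplices (5): AB, AE, BD, DF, EF

so the chain groups are C_0 ≅ Z^5, C_1 ≅ Z^5.

The boundary map ∂_1: C_1 → C_0 maps an edge to its endpoints' difference, ∂[p,q] = q − p. For instance
  ∂DF = F − D.
The resulting 5×5 matrix has rank 4, and its Smith normal form has invariant factors (1,1,1,1).

Reading off H_k = ker ∂_k / im ∂_{k+1}:

  H_0: rank C_0 − rank ∂_1 = 5 − 4 = 1, and the invariant factors of ∂_1 are all 1, so H_0 = Z.
  H_1: rank ker ∂_1 − rank ∂_2 = (5 − 4) − 0 = 1, and there is no ∂_2, so H_1 = Z.

As a check, the Euler characteristic is 5 − 5 = 0, which agrees with 1 − 1 = 0.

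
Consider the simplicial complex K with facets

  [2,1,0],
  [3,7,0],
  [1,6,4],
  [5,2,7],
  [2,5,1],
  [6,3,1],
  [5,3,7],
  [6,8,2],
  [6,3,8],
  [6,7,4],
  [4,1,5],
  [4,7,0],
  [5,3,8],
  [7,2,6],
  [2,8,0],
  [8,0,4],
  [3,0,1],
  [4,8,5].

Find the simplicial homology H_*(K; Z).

Order the vertices as 0 < 1 < 2 < 3 < 4 < 5 < 6 < 7 < 8. Listing each simplex with vertices in this order, K has dimension 2 with simplices:

  0-simplices (9): [0], [1], [2], [3], [4], [5], [6], [7], [8]
  1-simplices (27): (27 of them)
  2-simplices (18): [0,1,2], [0,1,3], [0,2,8], [0,3,7], [0,4,7], [0,4,8], [1,2,5], [1,3,6], [1,4,5], [1,4,6], [2,5,7], [2,6,7], [2,6,8], [3,5,7], [3,5,8], [3,6,8], [4,5,8], [4,6,7]

Hence C_0 ≅ Z^9, C_1 ≅ Z^27, C_2 ≅ Z^18.

The boundary map ∂_1: C_1 → C_0 maps an edge to its endpoints' difference, ∂[p,q] = q − p.
The resulting 9×27 matrix has rank 8, and its Smith normal form has invariant factors (1,1,1,1,1,1,1,1).

Boundary ∂_2: C_2 → C_1 sends each 2-simplex [p,q,r] to [q,r] − [p,r] + [p,q]. For instance
  ∂[2,6,8] = [6,8] − [2,8] + [2,6],
  ∂[0,2,8] = [2,8] − [0,8] + [0,2].
As a 27×18 matrix over Z this has rank 17, with invariant factors (1,1,1,1,1,1,1,1,1,1,1,1,1,1,1,1,1).

Now H_k = ker ∂_k / im ∂_{k+1}, so:

  H_0: rank C_0 − rank ∂_1 = 9 − 8 = 1, and the invariant factors of ∂_1 are all 1, so H_0 = Z.
  H_1: rank ker ∂_1 − rank ∂_2 = (27 − 8) − 17 = 2, and the invariant factors of ∂_2 are all 1, so H_1 = Z^2.
  H_2: rank ker ∂_2 − rank ∂_3 = (18 − 17) − 0 = 1, and there is no ∂_3, so H_2 = Z.

As a check, the Euler characteristic is 9 − 27 + 18 = 0, which agrees with 1 − 2 + 1 = 0.

H_0 = Z,  H_1 = Z^2,  H_2 = Z.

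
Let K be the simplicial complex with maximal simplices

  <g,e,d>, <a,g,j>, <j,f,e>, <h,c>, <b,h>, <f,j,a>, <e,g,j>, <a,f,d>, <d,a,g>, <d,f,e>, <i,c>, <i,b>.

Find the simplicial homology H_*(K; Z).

K has 10 vertices, 16 edges, 8 triangles.
rank ∂_0 = 0, rank ∂_1 = 8 ⇒ b_0 = 10 − 0 − 8 = 2; all invariant factors of ∂_1 are 1 so no torsion. So H_0 = Z^2.
rank ∂_1 = 8, rank ∂_2 = 7 ⇒ b_1 = 16 − 8 − 7 = 1; all invariant factors of ∂_2 are 1 so no torsion. So H_1 = Z.
rank ∂_2 = 7, rank ∂_3 = 0 ⇒ b_2 = 8 − 7 − 0 = 1. So H_2 = Z.

H_0 ≅ Z^2,  H_1 ≅ Z,  H_2 ≅ Z.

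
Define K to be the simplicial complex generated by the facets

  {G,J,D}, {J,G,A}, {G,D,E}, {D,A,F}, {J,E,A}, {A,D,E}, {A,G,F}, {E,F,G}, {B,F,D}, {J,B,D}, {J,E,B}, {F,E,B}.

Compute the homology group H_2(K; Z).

H_2 ≅ 0.

Take the total order A < B < D < E < F < G < J on the vertex set. Then K (dimension 2) consists of the simplices:

  0-simplices (7): A, B, D, E, F, G, J
  1-simplices (18): AD, AE, AF, AG, AJ, BD, BE, BF, BJ, DE, DF, DG, DJ, EF, EG, EJ, FG, GJ
  2-simplices (12): ADE, ADF, AEJ, AFG, AGJ, BDF, BDJ, BEF, BEJ, DEG, DGJ, EFG

so the chain groups are C_0 ≅ Z^7, C_1 ≅ Z^18, C_2 ≅ Z^12.

∂_1: C_1 → C_0 maps an edge to its endpoints' difference, ∂[p,q] = q − p. For instance
  ∂GJ = J − G.
The resulting 7×18 matrix has rank 6, and its Smith normal form has invariant factors (1,1,1,1,1,1).

The boundary map ∂_2: C_2 → C_1 acts by ∂[p,q,r] = [q,r] − [p,r] + [p,q]. For instance
  ∂DEG = EG − DG + DE,
  ∂EFG = FG − EG + EF.
The 18×12 boundary matrix has rank 12 and Smith normal form diag(1,1,1,1,1,1,1,1,1,1,1,2).

Reading off H_k = ker ∂_k / im ∂_{k+1}:

  H_2: rank ker ∂_2 − rank ∂_3 = (12 − 12) − 0 = 0, and there is no ∂_3, so H_2 = 0.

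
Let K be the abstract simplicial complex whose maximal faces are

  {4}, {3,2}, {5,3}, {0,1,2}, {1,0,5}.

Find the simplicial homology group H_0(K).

Fix the vertex order 0 < 1 < 2 < 3 < 4 < 5 and write every simplex with vertices in increasing order. Then dim K = 2 and the simplices of K are:

  0-simplices (6): [0], [1], [2], [3], [4], [5]
  1-simplices (7): [0,1], [0,2], [0,5], [1,2], [1,5], [2,3], [3,5]
  2-simplices (2): [0,1,2], [0,1,5]

giving chain groups C_0 ≅ Z^6, C_1 ≅ Z^7, C_2 ≅ Z^2.

∂_1: C_1 → C_0 maps an edge to its endpoints' difference, ∂[p,q] = q − p. For instance
  ∂[0,5] = [5] − [0].
The 6×7 boundary matrix has rank 4 and Smith normal form diag(1,1,1,1).

Boundary ∂_2: C_2 → C_1 acts by ∂[p,q,r] = [q,r] − [p,r] + [p,q]. For instance
  ∂[0,1,5] = [1,5] − [0,5] + [0,1],
  ∂[0,1,2] = [1,2] − [0,2] + [0,1].
The 7×2 boundary matrix has rank 2 and Smith normal form diag(1,1).

From H_k ≅ ker(∂_k) / im(∂_{k+1}) we obtain:

  H_0: rank C_0 − rank ∂_1 = 6 − 4 = 2, and the invariant factors of ∂_1 are all 1, so H_0 ≅ Z^2.

H_0 = Z^2.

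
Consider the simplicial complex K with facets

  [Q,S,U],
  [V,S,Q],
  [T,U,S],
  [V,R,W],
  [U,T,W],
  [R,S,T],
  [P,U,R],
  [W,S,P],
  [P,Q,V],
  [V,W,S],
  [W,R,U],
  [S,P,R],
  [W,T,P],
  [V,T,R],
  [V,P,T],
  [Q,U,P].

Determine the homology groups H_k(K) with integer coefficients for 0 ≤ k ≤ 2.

H_0 ≅ Z,  H_1 ≅ Z^2,  H_2 ≅ Z.

We work with the vertex ordering P < Q < R < S < T < U < V < W. The simplices of K, each written with vertices in increasing order, are:

  0-simplices (8): P, Q, R, S, T, U, V, W
  1-simplices (24): PQ, PR, PS, PT, PU, PV, PW, QS, QU, QV, RS, RT, RU, RV, RW, ST, SU, SV, SW, TU, TV, TW, UW, VW
  2-simplices (16): PQU, PQV, PRS, PRU, PSW, PTV, PTW, QSU, QSV, RST, RTV, RUW, RVW, STU, SVW, TUW

Hence C_0 ≅ Z^8, C_1 ≅ Z^24, C_2 ≅ Z^16.

Boundary ∂_1: C_1 → C_0 sends each edge [p,q] (with p < q) to q − p. For instance
  ∂RS = S − R.
The 8×24 boundary matrix has rank 7 and Smith normal form diag(1,1,1,1,1,1,1).

Boundary ∂_2: C_2 → C_1 acts by ∂[p,q,r] = [q,r] − [p,r] + [p,q]. For instance
  ∂PQU = QU − PU + PQ,
  ∂RST = ST − RT + RS.
As a 24×16 matrix over Z this has rank 15, with invariant factors (1,1,1,1,1,1,1,1,1,1,1,1,1,1,1).

Reading off H_k = ker ∂_k / im ∂_{k+1}:

  H_0: rank C_0 − rank ∂_1 = 8 − 7 = 1, and the invariant factors of ∂_1 are all 1, so H_0 = Z.
  H_1: rank ker ∂_1 − rank ∂_2 = (24 − 7) − 15 = 2, and the invariant factors of ∂_2 are all 1, so H_1 = Z^2.
  H_2: rank ker ∂_2 − rank ∂_3 = (16 − 15) − 0 = 1, and there is no ∂_3, so H_2 = Z.

(K is a triangulation of the torus T^2.)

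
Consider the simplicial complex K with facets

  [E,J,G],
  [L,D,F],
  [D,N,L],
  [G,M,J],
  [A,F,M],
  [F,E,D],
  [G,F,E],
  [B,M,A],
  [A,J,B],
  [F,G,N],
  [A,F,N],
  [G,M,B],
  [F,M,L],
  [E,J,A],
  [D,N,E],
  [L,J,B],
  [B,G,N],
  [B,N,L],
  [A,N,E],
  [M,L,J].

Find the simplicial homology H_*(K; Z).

H_0 = Z,  H_1 = Z ⊕ Z/2,  H_2 = 0.

Take the total order A < B < D < E < F < G < J < L < M < N on the vertex set. Then K (dimension 2) consists of the simplices:

  0-simplices (10): A, B, D, E, F, G, J, L, M, N
  1-simplices (30): AB, AE, AF, AJ, AM, AN, BG, BJ, BL, BM, BN, DE, DF, DL, DN, EF, EG, EJ, EN, FG, FL, FM, FN, GJ, GM, GN, JL, JM, LM, LN
  2-simplices (20): ABJ, ABM, AEJ, AEN, AFM, AFN, BGM, BGN, BJL, BLN, DEF, DEN, DFL, DLN, EFG, EGJ, FGN, FLM, GJM, JLM

giving chain groups C_0 ≅ Z^10, C_1 ≅ Z^30, C_2 ≅ Z^20.

Boundary ∂_1: C_1 → C_0 is given by ∂[p,q] = [q] − [p]. For instance
  ∂AJ = J − A.
The 10×30 boundary matrix has rank 9 and Smith normal form diag(1,1,1,1,1,1,1,1,1).

The boundary map ∂_2: C_2 → C_1 maps a triangle to the signed sum of its edges. For instance
  ∂EGJ = GJ − EJ + EG,
  ∂AEN = EN − AN + AE.
As a 30×20 matrix over Z this has rank 20, with invariant factors (1,1,1,1,1,1,1,1,1,1,1,1,1,1,1,1,1,1,1,2).

From H_k ≅ ker(∂_k) / im(∂_{k+1}) we obtain:

  H_0: rank C_0 − rank ∂_1 = 10 − 9 = 1, and the invariant factors of ∂_1 are all 1, so H_0 = Z.
  H_1: rank ker ∂_1 − rank ∂_2 = (30 − 9) − 20 = 1, and ∂_2 has invariant factor 2 > 1, so H_1 = Z ⊕ Z/2.
  H_2: rank ker ∂_2 − rank ∂_3 = (20 − 20) − 0 = 0, and there is no ∂_3, so H_2 = 0.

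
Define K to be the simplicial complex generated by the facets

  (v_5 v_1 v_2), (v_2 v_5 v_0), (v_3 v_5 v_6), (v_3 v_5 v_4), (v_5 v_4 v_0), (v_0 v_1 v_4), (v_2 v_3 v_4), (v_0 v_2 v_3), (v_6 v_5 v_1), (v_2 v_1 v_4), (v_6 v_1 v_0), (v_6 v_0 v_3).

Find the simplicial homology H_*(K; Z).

H_0 = Z,  H_1 = Z_2,  H_2 = 0.

Fix the vertex order v_0 < v_1 < v_2 < v_3 < v_4 < v_5 < v_6 and write every simplex with vertices in increasing order. Then dim K = 2 and the simplices of K are:

  0-simplices (7): [v_0], [v_1], [v_2], [v_3], [v_4], [v_5], [v_6]
  1-simplices (18): (18 of them)
  2-simplices (12): (12 of them)

so the chain groups are C_0 ≅ Z^7, C_1 ≅ Z^18, C_2 ≅ Z^12.

Boundary ∂_1: C_1 → C_0 is given by ∂[p,q] = [q] − [p]. For instance
  ∂[v_0,v_5] = [v_5] − [v_0].
The resulting 7×18 matrix has rank 6, and its Smith normal form has invariant factors (1,1,1,1,1,1).

Boundary ∂_2: C_2 → C_1 maps a triangle to the signed sum of its edges. For instance
  ∂[v_0,v_1,v_6] = [v_1,v_6] − [v_0,v_6] + [v_0,v_1],
  ∂[v_1,v_2,v_4] = [v_2,v_4] − [v_1,v_4] + [v_1,v_2].
This gives a 18×12 integer matrix of rank 12; reducing to Smith normal form yields diagonal entries (1,1,1,1,1,1,1,1,1,1,1,2).

Now H_k = ker ∂_k / im ∂_{k+1}, so:

  H_0: rank C_0 − rank ∂_1 = 7 − 6 = 1, and the invariant factors of ∂_1 are all 1, so H_0 = Z.
  H_1: rank ker ∂_1 − rank ∂_2 = (18 − 6) − 12 = 0, and ∂_2 has invariant factor 2 > 1, so H_1 = Z_2.
  H_2: rank ker ∂_2 − rank ∂_3 = (12 − 12) − 0 = 0, and there is no ∂_3, so H_2 = 0.

As a check, the Euler characteristic is 7 − 18 + 12 = 1, which agrees with 1 − 0 + 0 = 1.
(K is a triangulation of the real projective plane RP^2.)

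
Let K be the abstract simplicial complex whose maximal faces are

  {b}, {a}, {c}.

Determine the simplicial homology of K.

Order the vertices as a < b < c. Listing each simplex with vertices in this order, K has dimension 0 with simplices:

  0-simplices (3): a, b, c

Hence C_0 ≅ Z^3.

From H_k ≅ ker(∂_k) / im(∂_{k+1}) we obtain:

  H_0: rank C_0 − rank ∂_1 = 3 − 0 = 3, and there is no ∂_1, so H_0 = Z^3.

H_0 = Z^3.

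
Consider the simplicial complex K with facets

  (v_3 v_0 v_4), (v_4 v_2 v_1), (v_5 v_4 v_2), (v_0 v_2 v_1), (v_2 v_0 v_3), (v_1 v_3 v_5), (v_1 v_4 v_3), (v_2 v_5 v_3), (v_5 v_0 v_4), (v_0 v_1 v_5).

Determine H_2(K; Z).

H_2 ≅ 0.

We work with the vertex ordering v_0 < v_1 < v_2 < v_3 < v_4 < v_5. The simplices of K, each written with vertices in increasing order, are:

  0-simplices (6): [v_0], [v_1], [v_2], [v_3], [v_4], [v_5]
  1-simplices (15): (15 of them)
  2-simplices (10): [v_0,v_1,v_2], [v_0,v_1,v_5], [v_0,v_2,v_3], [v_0,v_3,v_4], [v_0,v_4,v_5], [v_1,v_2,v_4], [v_1,v_3,v_4], [v_1,v_3,v_5], [v_2,v_3,v_5], [v_2,v_4,v_5]

giving chain groups C_0 ≅ Z^6, C_1 ≅ Z^15, C_2 ≅ Z^10.

The boundary map ∂_1: C_1 → C_0 sends each edge [p,q] (with p < q) to q − p. For instance
  ∂[v_0,v_3] = [v_3] − [v_0].
As a 6×15 matrix over Z this has rank 5, with invariant factors (1,1,1,1,1).

The boundary map ∂_2: C_2 → C_1 acts by ∂[p,q,r] = [q,r] − [p,r] + [p,q]. For instance
  ∂[v_1,v_3,v_4] = [v_3,v_4] − [v_1,v_4] + [v_1,v_3],
  ∂[v_1,v_3,v_5] = [v_3,v_5] − [v_1,v_5] + [v_1,v_3].
As a 15×10 matrix over Z this has rank 10, with invariant factors (1,1,1,1,1,1,1,1,1,2).

Computing H_k = (kernel of ∂_k) / (image of ∂_{k+1}):

  H_2: rank ker ∂_2 − rank ∂_3 = (10 − 10) − 0 = 0, and there is no ∂_3, so H_2 ≅ 0.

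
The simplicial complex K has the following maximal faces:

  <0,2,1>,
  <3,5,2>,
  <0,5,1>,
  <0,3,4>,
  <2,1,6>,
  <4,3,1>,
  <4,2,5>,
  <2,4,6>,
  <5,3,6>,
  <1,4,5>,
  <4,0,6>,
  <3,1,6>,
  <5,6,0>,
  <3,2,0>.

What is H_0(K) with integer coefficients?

Order the vertices as 0 < 1 < 2 < 3 < 4 < 5 < 6. Listing each simplex with vertices in this order, K has dimension 2 with simplices:

  0-simplices (7): [0], [1], [2], [3], [4], [5], [6]
  1-simplices (21): [0,1], [0,2], [0,3], [0,4], [0,5], [0,6], [1,2], [1,3], [1,4], [1,5], [1,6], [2,3], [2,4], [2,5], [2,6], [3,4], [3,5], [3,6], [4,5], [4,6], [5,6]
  2-simplices (14): [0,1,2], [0,1,5], [0,2,3], [0,3,4], [0,4,6], [0,5,6], [1,2,6], [1,3,4], [1,3,6], [1,4,5], [2,3,5], [2,4,5], [2,4,6], [3,5,6]

Hence C_0 ≅ Z^7, C_1 ≅ Z^21, C_2 ≅ Z^14.

The boundary map ∂_1: C_1 → C_0 is given by ∂[p,q] = [q] − [p].
The resulting 7×21 matrix has rank 6, and its Smith normal form has invariant factors (1,1,1,1,1,1).

∂_2: C_2 → C_1 sends each 2-simplex [p,q,r] to [q,r] − [p,r] + [p,q]. For instance
  ∂[0,4,6] = [4,6] − [0,6] + [0,4],
  ∂[0,2,3] = [2,3] − [0,3] + [0,2].
The resulting 21×14 matrix has rank 13, and its Smith normal form has invariant factors (1,1,1,1,1,1,1,1,1,1,1,1,1).

Now H_k = ker ∂_k / im ∂_{k+1}, so:

  H_0: rank C_0 − rank ∂_1 = 7 − 6 = 1, and the invariant factors of ∂_1 are all 1, so H_0 = Z.

(K is a triangulation of the torus T^2.)

H_0 = Z.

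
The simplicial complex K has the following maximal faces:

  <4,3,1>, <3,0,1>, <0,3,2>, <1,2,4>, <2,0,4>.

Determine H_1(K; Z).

H_1 ≅ Z.

Take the total order 0 < 1 < 2 < 3 < 4 on the vertex set. Then K (dimension 2) consists of the simplices:

  0-simplices (5): [0], [1], [2], [3], [4]
  1-simplices (10): [0,1], [0,2], [0,3], [0,4], [1,2], [1,3], [1,4], [2,3], [2,4], [3,4]
  2-simplices (5): [0,1,3], [0,2,3], [0,2,4], [1,2,4], [1,3,4]

giving chain groups C_0 ≅ Z^5, C_1 ≅ Z^10, C_2 ≅ Z^5.

∂_1: C_1 → C_0 is given by ∂[p,q] = [q] − [p]. For instance
  ∂[0,3] = [3] − [0].
The resulting 5×10 matrix has rank 4, and its Smith normal form has invariant factors (1,1,1,1).

The boundary map ∂_2: C_2 → C_1 acts by ∂[p,q,r] = [q,r] − [p,r] + [p,q]. For instance
  ∂[0,2,4] = [2,4] − [0,4] + [0,2],
  ∂[1,2,4] = [2,4] − [1,4] + [1,2].
As a 10×5 matrix over Z this has rank 5, with invariant factors (1,1,1,1,1).

Now H_k = ker ∂_k / im ∂_{k+1}, so:

  H_1: rank ker ∂_1 − rank ∂_2 = (10 − 4) − 5 = 1, and the invariant factors of ∂_2 are all 1, so H_1 = Z.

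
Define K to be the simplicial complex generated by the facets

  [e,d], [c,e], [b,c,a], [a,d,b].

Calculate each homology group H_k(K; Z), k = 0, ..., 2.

K has 5 vertices, 7 edges, 2 triangles.
rank ∂_0 = 0, rank ∂_1 = 4 ⇒ b_0 = 5 − 0 − 4 = 1; all invariant factors of ∂_1 are 1 so no torsion. So H_0 = Z.
rank ∂_1 = 4, rank ∂_2 = 2 ⇒ b_1 = 7 − 4 − 2 = 1; all invariant factors of ∂_2 are 1 so no torsion. So H_1 = Z.
rank ∂_2 = 2, rank ∂_3 = 0 ⇒ b_2 = 2 − 2 − 0 = 0. So H_2 = 0.

H_0 ≅ Z,  H_1 ≅ Z,  H_2 = 0.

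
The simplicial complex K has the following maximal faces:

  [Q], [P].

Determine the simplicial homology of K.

Order the vertices as P < Q. Listing each simplex with vertices in this order, K has dimension 0 with simplices:

  0-simplices (2): P, Q

so the chain groups are C_0 ≅ Z^2.

Now H_k = ker ∂_k / im ∂_{k+1}, so:

  H_0: rank C_0 − rank ∂_1 = 2 − 0 = 2, and there is no ∂_1, so H_0 = Z^2.

(K is a triangulation of a set of 2 points.)

H_0 = Z^2.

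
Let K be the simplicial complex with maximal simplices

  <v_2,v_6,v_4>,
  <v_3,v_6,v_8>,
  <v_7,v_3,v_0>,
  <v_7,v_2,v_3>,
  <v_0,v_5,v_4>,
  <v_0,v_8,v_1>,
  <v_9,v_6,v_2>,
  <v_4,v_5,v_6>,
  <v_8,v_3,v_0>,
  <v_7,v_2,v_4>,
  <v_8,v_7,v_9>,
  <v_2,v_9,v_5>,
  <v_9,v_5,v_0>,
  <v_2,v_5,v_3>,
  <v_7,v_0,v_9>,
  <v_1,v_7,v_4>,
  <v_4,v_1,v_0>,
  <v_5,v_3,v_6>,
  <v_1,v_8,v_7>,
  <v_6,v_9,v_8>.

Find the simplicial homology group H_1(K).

H_1 ≅ Z ⊕ Z/2Z.

K has 10 vertices, 30 edges, 20 triangles.
rank ∂_1 = 9, rank ∂_2 = 20 ⇒ b_1 = 30 − 9 − 20 = 1; ∂_2 has invariant factor(s) [2] giving torsion. So H_1 ≅ Z ⊕ Z/2Z.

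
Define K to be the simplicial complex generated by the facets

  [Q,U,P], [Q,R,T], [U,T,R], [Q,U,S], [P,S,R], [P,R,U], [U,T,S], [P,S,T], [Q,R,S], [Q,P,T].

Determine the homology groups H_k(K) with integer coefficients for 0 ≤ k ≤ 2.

K has 6 vertices, 15 edges, 10 triangles.
rank ∂_0 = 0, rank ∂_1 = 5 ⇒ b_0 = 6 − 0 − 5 = 1; all invariant factors of ∂_1 are 1 so no torsion. So H_0 ≅ Z.
rank ∂_1 = 5, rank ∂_2 = 10 ⇒ b_1 = 15 − 5 − 10 = 0; ∂_2 has invariant factor(s) [2] giving torsion. So H_1 ≅ Z/2.
rank ∂_2 = 10, rank ∂_3 = 0 ⇒ b_2 = 10 − 10 − 0 = 0. So H_2 ≅ 0.

H_0 = Z,  H_1 = Z/2,  H_2 = 0.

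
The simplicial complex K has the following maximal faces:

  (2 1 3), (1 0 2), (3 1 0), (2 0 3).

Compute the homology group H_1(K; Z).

Fix the vertex order 0 < 1 < 2 < 3 and write every simplex with vertices in increasing order. Then dim K = 2 and the simplices of K are:

  0-simplices (4): [0], [1], [2], [3]
  1-simplices (6): [0,1], [0,2], [0,3], [1,2], [1,3], [2,3]
  2-simplices (4): [0,1,2], [0,1,3], [0,2,3], [1,2,3]

Hence C_0 ≅ Z^4, C_1 ≅ Z^6, C_2 ≅ Z^4.

Boundary ∂_1: C_1 → C_0 is given by ∂[p,q] = [q] − [p].
This gives a 4×6 integer matrix of rank 3; reducing to Smith normal form yields diagonal entries (1,1,1).

Boundary ∂_2: C_2 → C_1 acts by ∂[p,q,r] = [q,r] − [p,r] + [p,q]. For instance
  ∂[0,1,2] = [1,2] − [0,2] + [0,1],
  ∂[0,2,3] = [2,3] − [0,3] + [0,2].
The resulting 6×4 matrix has rank 3, and its Smith normal form has invariant factors (1,1,1).

From H_k ≅ ker(∂_k) / im(∂_{k+1}) we obtain:

  H_1: rank ker ∂_1 − rank ∂_2 = (6 − 3) − 3 = 0, and the invariant factors of ∂_2 are all 1, so H_1 = 0.

H_1 ≅ 0.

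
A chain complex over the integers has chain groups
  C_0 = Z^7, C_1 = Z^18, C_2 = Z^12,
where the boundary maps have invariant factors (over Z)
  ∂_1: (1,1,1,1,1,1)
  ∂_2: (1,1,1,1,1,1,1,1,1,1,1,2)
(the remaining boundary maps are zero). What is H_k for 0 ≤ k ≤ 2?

H_0: b_0 = 7 − 0 − 6 = 1; torsion from ∂_1 factors > 1: none. So H_0 ≅ Z.
H_1: b_1 = 18 − 6 − 12 = 0; torsion from ∂_2 factors > 1: [2]. So H_1 ≅ Z/2.
H_2: b_2 = 12 − 12 − 0 = 0; torsion from ∂_3 factors > 1: none. So H_2 ≅ 0.

H_0 ≅ Z,  H_1 ≅ Z/2,  H_2 = 0.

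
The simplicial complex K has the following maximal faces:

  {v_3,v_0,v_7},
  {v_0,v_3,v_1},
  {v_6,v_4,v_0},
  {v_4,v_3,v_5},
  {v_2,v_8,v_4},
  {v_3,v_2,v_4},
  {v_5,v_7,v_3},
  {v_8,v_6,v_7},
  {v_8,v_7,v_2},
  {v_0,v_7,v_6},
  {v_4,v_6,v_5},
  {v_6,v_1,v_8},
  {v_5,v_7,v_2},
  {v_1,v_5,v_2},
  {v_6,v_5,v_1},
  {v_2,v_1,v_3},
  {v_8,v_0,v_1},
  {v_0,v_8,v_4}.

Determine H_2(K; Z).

H_2 = 0.

Fix the vertex order v_0 < v_1 < v_2 < v_3 < v_4 < v_5 < v_6 < v_7 < v_8 and write every simplex with vertices in increasing order. Then dim K = 2 and the simplices of K are:

  0-simplices (9): [v_0], [v_1], [v_2], [v_3], [v_4], [v_5], [v_6], [v_7], [v_8]
  1-simplices (27): (27 of them)
  2-simplices (18): (18 of them)

Hence C_0 ≅ Z^9, C_1 ≅ Z^27, C_2 ≅ Z^18.

The boundary map ∂_1: C_1 → C_0 sends each edge [p,q] (with p < q) to q − p.
This gives a 9×27 integer matrix of rank 8; reducing to Smith normal form yields diagonal entries (1,1,1,1,1,1,1,1).

The boundary map ∂_2: C_2 → C_1 acts by ∂[p,q,r] = [q,r] − [p,r] + [p,q]. For instance
  ∂[v_0,v_4,v_8] = [v_4,v_8] − [v_0,v_8] + [v_0,v_4],
  ∂[v_6,v_7,v_8] = [v_7,v_8] − [v_6,v_8] + [v_6,v_7].
The 27×18 boundary matrix has rank 18 and Smith normal form diag(1,1,1,1,1,1,1,1,1,1,1,1,1,1,1,1,1,2).

From H_k ≅ ker(∂_k) / im(∂_{k+1}) we obtain:

  H_2: rank ker ∂_2 − rank ∂_3 = (18 − 18) − 0 = 0, and there is no ∂_3, so H_2 = 0.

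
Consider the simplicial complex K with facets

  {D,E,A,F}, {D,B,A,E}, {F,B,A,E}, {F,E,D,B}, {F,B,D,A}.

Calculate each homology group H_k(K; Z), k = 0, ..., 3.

We work with the vertex ordering A < B < D < E < F. The simplices of K, each written with vertices in increasing order, are:

  0-simplices (5): A, B, D, E, F
  1-simplices (10): AB, AD, AE, AF, BD, BE, BF, DE, DF, EF
  2-simplices (10): ABD, ABE, ABF, ADE, ADF, AEF, BDE, BDF, BEF, DEF
  3-simplices (5): ABDE, ABDF, ABEF, ADEF, BDEF

giving chain groups C_0 ≅ Z^5, C_1 ≅ Z^10, C_2 ≅ Z^10, C_3 ≅ Z^5.

The boundary map ∂_1: C_1 → C_0 sends each edge [p,q] (with p < q) to q − p. For instance
  ∂AE = E − A.
The resulting 5×10 matrix has rank 4, and its Smith normal form has invariant factors (1,1,1,1).

Boundary ∂_2: C_2 → C_1 acts by ∂[p,q,r] = [q,r] − [p,r] + [p,q]. For instance
  ∂BDE = DE − BE + BD,
  ∂DEF = EF − DF + DE.
The 10×10 boundary matrix has rank 6 and Smith normal form diag(1,1,1,1,1,1).

The boundary map ∂_3: C_3 → C_2 sends each 3-simplex σ to the alternating sum Σ_i (−1)^i (σ with its i-th vertex removed). For instance
  ∂ADEF = DEF − AEF + ADF − ADE,
  ∂ABDE = BDE − ADE + ABE − ABD.
This gives a 10×5 integer matrix of rank 4; reducing to Smith normal form yields diagonal entries (1,1,1,1).

Computing H_k = (kernel of ∂_k) / (image of ∂_{k+1}):

  H_0: rank C_0 − rank ∂_1 = 5 − 4 = 1, and the invariant factors of ∂_1 are all 1, so H_0 = Z.
  H_1: rank ker ∂_1 − rank ∂_2 = (10 − 4) − 6 = 0, and the invariant factors of ∂_2 are all 1, so H_1 = 0.
  H_2: rank ker ∂_2 − rank ∂_3 = (10 − 6) − 4 = 0, and the invariant factors of ∂_3 are all 1, so H_2 = 0.
  H_3: rank ker ∂_3 − rank ∂_4 = (5 − 4) − 0 = 1, and there is no ∂_4, so H_3 = Z.

(K is a triangulation of the 3-sphere S^3.)

H_0 ≅ Z,  H_1 = 0,  H_2 = 0,  H_3 ≅ Z.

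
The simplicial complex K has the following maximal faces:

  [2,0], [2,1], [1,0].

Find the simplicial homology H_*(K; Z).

H_0 ≅ Z,  H_1 ≅ Z.

K has 3 vertices, 3 edges.
rank ∂_0 = 0, rank ∂_1 = 2 ⇒ b_0 = 3 − 0 − 2 = 1; all invariant factors of ∂_1 are 1 so no torsion. So H_0 = Z.
rank ∂_1 = 2, rank ∂_2 = 0 ⇒ b_1 = 3 − 2 − 0 = 1. So H_1 = Z.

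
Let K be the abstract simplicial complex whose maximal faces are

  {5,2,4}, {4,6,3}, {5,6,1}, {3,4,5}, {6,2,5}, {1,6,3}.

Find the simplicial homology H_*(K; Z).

H_0 = Z,  H_1 = Z,  H_2 = 0.

Order the vertices as 1 < 2 < 3 < 4 < 5 < 6. Listing each simplex with vertices in this order, K has dimension 2 with simplices:

  0-simplices (6): [1], [2], [3], [4], [5], [6]
  1-simplices (12): [1,3], [1,5], [1,6], [2,4], [2,5], [2,6], [3,4], [3,5], [3,6], [4,5], [4,6], [5,6]
  2-simplices (6): [1,3,6], [1,5,6], [2,4,5], [2,5,6], [3,4,5], [3,4,6]

so the chain groups are C_0 ≅ Z^6, C_1 ≅ Z^12, C_2 ≅ Z^6.

The boundary map ∂_1: C_1 → C_0 maps an edge to its endpoints' difference, ∂[p,q] = q − p.
The resulting 6×12 matrix has rank 5, and its Smith normal form has invariant factors (1,1,1,1,1).

∂_2: C_2 → C_1 acts by ∂[p,q,r] = [q,r] − [p,r] + [p,q]. For instance
  ∂[1,5,6] = [5,6] − [1,6] + [1,5],
  ∂[1,3,6] = [3,6] − [1,6] + [1,3].
The 12×6 boundary matrix has rank 6 and Smith normal form diag(1,1,1,1,1,1).

From H_k ≅ ker(∂_k) / im(∂_{k+1}) we obtain:

  H_0: rank C_0 − rank ∂_1 = 6 − 5 = 1, and the invariant factors of ∂_1 are all 1, so H_0 = Z.
  H_1: rank ker ∂_1 − rank ∂_2 = (12 − 5) − 6 = 1, and the invariant factors of ∂_2 are all 1, so H_1 = Z.
  H_2: rank ker ∂_2 − rank ∂_3 = (6 − 6) − 0 = 0, and there is no ∂_3, so H_2 = 0.

(K is a triangulation of the cylinder S^1 x I.)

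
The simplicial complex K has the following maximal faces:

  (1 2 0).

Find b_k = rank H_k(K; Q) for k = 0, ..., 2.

We work with the vertex ordering 0 < 1 < 2. The simplices of K, each written with vertices in increasing order, are:

  0-simplices (3): [0], [1], [2]
  1-simplices (3): [0,1], [0,2], [1,2]
  2-simplices (1): [0,1,2]

so the chain groups are C_0 ≅ Z^3, C_1 ≅ Z^3, C_2 ≅ Z^1.

The boundary map ∂_1: C_1 → C_0 maps an edge to its endpoints' difference, ∂[p,q] = q − p.
The resulting 3×3 matrix has rank 2, and its Smith normal form has invariant factors (1,1).

∂_2: C_2 → C_1 maps a triangle to the signed sum of its edges. For instance
  ∂[0,1,2] = [1,2] − [0,2] + [0,1].
The resulting 3×1 matrix has rank 1, and its Smith normal form has invariant factors (1).

Now H_k = ker ∂_k / im ∂_{k+1}, so:

  H_0: rank C_0 − rank ∂_1 = 3 − 2 = 1, and the invariant factors of ∂_1 are all 1, so H_0 = Z.
  H_1: rank ker ∂_1 − rank ∂_2 = (3 − 2) − 1 = 0, and the invariant factors of ∂_2 are all 1, so H_1 = 0.
  H_2: rank ker ∂_2 − rank ∂_3 = (1 − 1) − 0 = 0, and there is no ∂_3, so H_2 = 0.

Hence the Betti numbers are b_0 = 1, b_1 = 0, b_2 = 0.

b_0 = 1, b_1 = 0, b_2 = 0.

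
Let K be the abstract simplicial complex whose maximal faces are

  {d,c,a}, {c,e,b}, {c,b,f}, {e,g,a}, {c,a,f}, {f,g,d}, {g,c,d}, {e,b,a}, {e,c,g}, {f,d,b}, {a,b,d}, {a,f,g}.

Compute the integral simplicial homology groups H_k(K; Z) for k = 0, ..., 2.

Take the total order a < b < c < d < e < f < g on the vertex set. Then K (dimension 2) consists of the simplices:

  0-simplices (7): a, b, c, d, e, f, g
  1-simplices (18): ab, ac, ad, ae, af, ag, bc, bd, be, bf, cd, ce, cf, cg, df, dg, eg, fg
  2-simplices (12): abd, abe, acd, acf, aeg, afg, bce, bcf, bdf, cdg, ceg, dfg

giving chain groups C_0 ≅ Z^7, C_1 ≅ Z^18, C_2 ≅ Z^12.

The boundary map ∂_1: C_1 → C_0 is given by ∂[p,q] = [q] − [p].
As a 7×18 matrix over Z this has rank 6, with invariant factors (1,1,1,1,1,1).

The boundary map ∂_2: C_2 → C_1 sends each 2-simplex [p,q,r] to [q,r] − [p,r] + [p,q]. For instance
  ∂aeg = eg − ag + ae,
  ∂abd = bd − ad + ab.
The 18×12 boundary matrix has rank 12 and Smith normal form diag(1,1,1,1,1,1,1,1,1,1,1,2).

Reading off H_k = ker ∂_k / im ∂_{k+1}:

  H_0: rank C_0 − rank ∂_1 = 7 − 6 = 1, and the invariant factors of ∂_1 are all 1, so H_0 ≅ Z.
  H_1: rank ker ∂_1 − rank ∂_2 = (18 − 6) − 12 = 0, and ∂_2 has invariant factor 2 > 1, so H_1 ≅ Z/2Z.
  H_2: rank ker ∂_2 − rank ∂_3 = (12 − 12) − 0 = 0, and there is no ∂_3, so H_2 ≅ 0.

H_0 = Z,  H_1 = Z/2Z,  H_2 = 0.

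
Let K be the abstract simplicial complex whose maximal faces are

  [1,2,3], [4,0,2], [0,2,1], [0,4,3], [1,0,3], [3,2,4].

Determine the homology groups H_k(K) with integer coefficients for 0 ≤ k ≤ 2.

H_0 = Z,  H_1 = 0,  H_2 = Z.

K has 5 vertices, 9 edges, 6 triangles.
rank ∂_0 = 0, rank ∂_1 = 4 ⇒ b_0 = 5 − 0 − 4 = 1; all invariant factors of ∂_1 are 1 so no torsion. So H_0 = Z.
rank ∂_1 = 4, rank ∂_2 = 5 ⇒ b_1 = 9 − 4 − 5 = 0; all invariant factors of ∂_2 are 1 so no torsion. So H_1 = 0.
rank ∂_2 = 5, rank ∂_3 = 0 ⇒ b_2 = 6 − 5 − 0 = 1. So H_2 = Z.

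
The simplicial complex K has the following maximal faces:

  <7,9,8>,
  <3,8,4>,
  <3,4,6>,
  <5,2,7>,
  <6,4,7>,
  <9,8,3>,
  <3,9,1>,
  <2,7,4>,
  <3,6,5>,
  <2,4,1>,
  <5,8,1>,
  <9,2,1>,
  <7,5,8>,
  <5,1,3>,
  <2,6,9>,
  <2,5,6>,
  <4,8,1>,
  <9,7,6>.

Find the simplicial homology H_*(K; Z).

H_0 ≅ Z,  H_1 ≅ Z × Z/2,  H_2 = 0.

We work with the vertex ordering 1 < 2 < 3 < 4 < 5 < 6 < 7 < 8 < 9. The simplices of K, each written with vertices in increasing order, are:

  0-simplices (9): [1], [2], [3], [4], [5], [6], [7], [8], [9]
  1-simplices (27): (27 of them)
  2-simplices (18): [1,2,4], [1,2,9], [1,3,5], [1,3,9], [1,4,8], [1,5,8], [2,4,7], [2,5,6], [2,5,7], [2,6,9], [3,4,6], [3,4,8], [3,5,6], [3,8,9], [4,6,7], [5,7,8], [6,7,9], [7,8,9]

giving chain groups C_0 ≅ Z^9, C_1 ≅ Z^27, C_2 ≅ Z^18.

∂_1: C_1 → C_0 sends each edge [p,q] (with p < q) to q − p.
The resulting 9×27 matrix has rank 8, and its Smith normal form has invariant factors (1,1,1,1,1,1,1,1).

The boundary map ∂_2: C_2 → C_1 acts by ∂[p,q,r] = [q,r] − [p,r] + [p,q]. For instance
  ∂[3,8,9] = [8,9] − [3,9] + [3,8],
  ∂[2,5,7] = [5,7] − [2,7] + [2,5].
The resulting 27×18 matrix has rank 18, and its Smith normal form has invariant factors (1,1,1,1,1,1,1,1,1,1,1,1,1,1,1,1,1,2).

Reading off H_k = ker ∂_k / im ∂_{k+1}:

  H_0: rank C_0 − rank ∂_1 = 9 − 8 = 1, and the invariant factors of ∂_1 are all 1, so H_0 = Z.
  H_1: rank ker ∂_1 − rank ∂_2 = (27 − 8) − 18 = 1, and ∂_2 has invariant factor 2 > 1, so H_1 = Z × Z/2.
  H_2: rank ker ∂_2 − rank ∂_3 = (18 − 18) − 0 = 0, and there is no ∂_3, so H_2 = 0.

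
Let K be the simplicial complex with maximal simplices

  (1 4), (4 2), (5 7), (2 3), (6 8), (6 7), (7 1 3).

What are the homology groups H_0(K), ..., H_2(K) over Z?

H_0 = Z,  H_1 = Z,  H_2 = 0.

Fix the vertex order 1 < 2 < 3 < 4 < 5 < 6 < 7 < 8 and write every simplex with vertices in increasing order. Then dim K = 2 and the simplices of K are:

  0-simplices (8): [1], [2], [3], [4], [5], [6], [7], [8]
  1-simplices (9): [1,3], [1,4], [1,7], [2,3], [2,4], [3,7], [5,7], [6,7], [6,8]
  2-simplices (1): [1,3,7]

Hence C_0 ≅ Z^8, C_1 ≅ Z^9, C_2 ≅ Z^1.

Boundary ∂_1: C_1 → C_0 sends each edge [p,q] (with p < q) to q − p. For instance
  ∂[6,8] = [8] − [6].
The 8×9 boundary matrix has rank 7 and Smith normal form diag(1,1,1,1,1,1,1).

Boundary ∂_2: C_2 → C_1 sends each 2-simplex [p,q,r] to [q,r] − [p,r] + [p,q]. For instance
  ∂[1,3,7] = [3,7] − [1,7] + [1,3].
The 9×1 boundary matrix has rank 1 and Smith normal form diag(1).

Computing H_k = (kernel of ∂_k) / (image of ∂_{k+1}):

  H_0: rank C_0 − rank ∂_1 = 8 − 7 = 1, and the invariant factors of ∂_1 are all 1, so H_0 ≅ Z.
  H_1: rank ker ∂_1 − rank ∂_2 = (9 − 7) − 1 = 1, and the invariant factors of ∂_2 are all 1, so H_1 ≅ Z.
  H_2: rank ker ∂_2 − rank ∂_3 = (1 − 1) − 0 = 0, and there is no ∂_3, so H_2 ≅ 0.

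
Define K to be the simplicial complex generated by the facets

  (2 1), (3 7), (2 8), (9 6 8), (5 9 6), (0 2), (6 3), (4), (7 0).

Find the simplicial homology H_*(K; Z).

H_0 ≅ Z^2,  H_1 ≅ Z,  H_2 = 0.

Take the total order 0 < 1 < 2 < 3 < 4 < 5 < 6 < 7 < 8 < 9 on the vertex set. Then K (dimension 2) consists of the simplices:

  0-simplices (10): [0], [1], [2], [3], [4], [5], [6], [7], [8], [9]
  1-simplices (11): [0,2], [0,7], [1,2], [2,8], [3,6], [3,7], [5,6], [5,9], [6,8], [6,9], [8,9]
  2-simplices (2): [5,6,9], [6,8,9]

so the chain groups are C_0 ≅ Z^10, C_1 ≅ Z^11, C_2 ≅ Z^2.

∂_1: C_1 → C_0 is given by ∂[p,q] = [q] − [p]. For instance
  ∂[6,9] = [9] − [6].
The 10×11 boundary matrix has rank 8 and Smith normal form diag(1,1,1,1,1,1,1,1).

The boundary map ∂_2: C_2 → C_1 acts by ∂[p,q,r] = [q,r] − [p,r] + [p,q]. For instance
  ∂[5,6,9] = [6,9] − [5,9] + [5,6],
  ∂[6,8,9] = [8,9] − [6,9] + [6,8].
The 11×2 boundary matrix has rank 2 and Smith normal form diag(1,1).

Now H_k = ker ∂_k / im ∂_{k+1}, so:

  H_0: rank C_0 − rank ∂_1 = 10 − 8 = 2, and the invariant factors of ∂_1 are all 1, so H_0 = Z^2.
  H_1: rank ker ∂_1 − rank ∂_2 = (11 − 8) − 2 = 1, and the invariant factors of ∂_2 are all 1, so H_1 = Z.
  H_2: rank ker ∂_2 − rank ∂_3 = (2 − 2) − 0 = 0, and there is no ∂_3, so H_2 = 0.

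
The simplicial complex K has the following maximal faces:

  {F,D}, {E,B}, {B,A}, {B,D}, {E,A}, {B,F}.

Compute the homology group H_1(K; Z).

K has 5 vertices, 6 edges.
rank ∂_1 = 4, rank ∂_2 = 0 ⇒ b_1 = 6 − 4 − 0 = 2. So H_1 = Z^2.

H_1 ≅ Z^2.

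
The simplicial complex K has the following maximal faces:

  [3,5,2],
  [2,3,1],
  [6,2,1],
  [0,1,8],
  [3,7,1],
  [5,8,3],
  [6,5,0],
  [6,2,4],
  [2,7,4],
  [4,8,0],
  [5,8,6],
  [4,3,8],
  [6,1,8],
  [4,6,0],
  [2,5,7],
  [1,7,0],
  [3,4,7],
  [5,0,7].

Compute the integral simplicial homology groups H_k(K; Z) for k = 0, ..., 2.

H_0 ≅ Z,  H_1 ≅ Z × Z/2,  H_2 = 0.

Fix the vertex order 0 < 1 < 2 < 3 < 4 < 5 < 6 < 7 < 8 and write every simplex with vertices in increasing order. Then dim K = 2 and the simplices of K are:

  0-simplices (9): [0], [1], [2], [3], [4], [5], [6], [7], [8]
  1-simplices (27): (27 of them)
  2-simplices (18): [0,1,7], [0,1,8], [0,4,6], [0,4,8], [0,5,6], [0,5,7], [1,2,3], [1,2,6], [1,3,7], [1,6,8], [2,3,5], [2,4,6], [2,4,7], [2,5,7], [3,4,7], [3,4,8], [3,5,8], [5,6,8]

giving chain groups C_0 ≅ Z^9, C_1 ≅ Z^27, C_2 ≅ Z^18.

Boundary ∂_1: C_1 → C_0 sends each edge [p,q] (with p < q) to q − p. For instance
  ∂[0,8] = [8] − [0].
The 9×27 boundary matrix has rank 8 and Smith normal form diag(1,1,1,1,1,1,1,1).

∂_2: C_2 → C_1 sends each 2-simplex [p,q,r] to [q,r] − [p,r] + [p,q]. For instance
  ∂[1,6,8] = [6,8] − [1,8] + [1,6],
  ∂[0,4,8] = [4,8] − [0,8] + [0,4].
The resulting 27×18 matrix has rank 18, and its Smith normal form has invariant factors (1,1,1,1,1,1,1,1,1,1,1,1,1,1,1,1,1,2).

From H_k ≅ ker(∂_k) / im(∂_{k+1}) we obtain:

  H_0: rank C_0 − rank ∂_1 = 9 − 8 = 1, and the invariant factors of ∂_1 are all 1, so H_0 ≅ Z.
  H_1: rank ker ∂_1 − rank ∂_2 = (27 − 8) − 18 = 1, and ∂_2 has invariant factor 2 > 1, so H_1 ≅ Z × Z/2.
  H_2: rank ker ∂_2 − rank ∂_3 = (18 − 18) − 0 = 0, and there is no ∂_3, so H_2 ≅ 0.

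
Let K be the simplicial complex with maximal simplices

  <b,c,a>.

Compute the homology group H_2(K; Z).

Fix the vertex order a < b < c and write every simplex with vertices in increasing order. Then dim K = 2 and the simplices of K are:

  0-simplices (3): a, b, c
  1-simplices (3): ab, ac, bc
  2-simplices (1): abc

Hence C_0 ≅ Z^3, C_1 ≅ Z^3, C_2 ≅ Z^1.

Boundary ∂_1: C_1 → C_0 is given by ∂[p,q] = [q] − [p].
The resulting 3×3 matrix has rank 2, and its Smith normal form has invariant factors (1,1).

The boundary map ∂_2: C_2 → C_1 maps a triangle to the signed sum of its edges. For instance
  ∂abc = bc − ac + ab.
As a 3×1 matrix over Z this has rank 1, with invariant factors (1).

Now H_k = ker ∂_k / im ∂_{k+1}, so:

  H_2: rank ker ∂_2 − rank ∂_3 = (1 − 1) − 0 = 0, and there is no ∂_3, so H_2 ≅ 0.

(K is a triangulation of the 2-simplex.)

H_2 ≅ 0.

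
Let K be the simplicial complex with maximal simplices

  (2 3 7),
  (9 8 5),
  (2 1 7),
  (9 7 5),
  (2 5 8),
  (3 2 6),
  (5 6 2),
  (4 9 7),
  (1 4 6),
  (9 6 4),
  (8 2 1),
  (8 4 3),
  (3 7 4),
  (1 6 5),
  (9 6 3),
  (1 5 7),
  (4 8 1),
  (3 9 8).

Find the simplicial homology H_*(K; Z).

H_0 = Z,  H_1 = Z × Z/2,  H_2 = 0.

K has 9 vertices, 27 edges, 18 triangles.
rank ∂_0 = 0, rank ∂_1 = 8 ⇒ b_0 = 9 − 0 − 8 = 1; all invariant factors of ∂_1 are 1 so no torsion. So H_0 = Z.
rank ∂_1 = 8, rank ∂_2 = 18 ⇒ b_1 = 27 − 8 − 18 = 1; ∂_2 has invariant factor(s) [2] giving torsion. So H_1 = Z × Z/2.
rank ∂_2 = 18, rank ∂_3 = 0 ⇒ b_2 = 18 − 18 − 0 = 0. So H_2 = 0.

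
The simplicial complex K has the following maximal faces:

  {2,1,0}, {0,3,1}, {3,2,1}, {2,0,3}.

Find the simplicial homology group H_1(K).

Fix the vertex order 0 < 1 < 2 < 3 and write every simplex with vertices in increasing order. Then dim K = 2 and the simplices of K are:

  0-simplices (4): [0], [1], [2], [3]
  1-simplices (6): [0,1], [0,2], [0,3], [1,2], [1,3], [2,3]
  2-simplices (4): [0,1,2], [0,1,3], [0,2,3], [1,2,3]

so the chain groups are C_0 ≅ Z^4, C_1 ≅ Z^6, C_2 ≅ Z^4.

∂_1: C_1 → C_0 maps an edge to its endpoints' difference, ∂[p,q] = q − p.
This gives a 4×6 integer matrix of rank 3; reducing to Smith normal form yields diagonal entries (1,1,1).

Boundary ∂_2: C_2 → C_1 sends each 2-simplex [p,q,r] to [q,r] − [p,r] + [p,q]. For instance
  ∂[1,2,3] = [2,3] − [1,3] + [1,2],
  ∂[0,2,3] = [2,3] − [0,3] + [0,2].
The resulting 6×4 matrix has rank 3, and its Smith normal form has invariant factors (1,1,1).

Computing H_k = (kernel of ∂_k) / (image of ∂_{k+1}):

  H_1: rank ker ∂_1 − rank ∂_2 = (6 − 3) − 3 = 0, and the invariant factors of ∂_2 are all 1, so H_1 = 0.

H_1 = 0.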